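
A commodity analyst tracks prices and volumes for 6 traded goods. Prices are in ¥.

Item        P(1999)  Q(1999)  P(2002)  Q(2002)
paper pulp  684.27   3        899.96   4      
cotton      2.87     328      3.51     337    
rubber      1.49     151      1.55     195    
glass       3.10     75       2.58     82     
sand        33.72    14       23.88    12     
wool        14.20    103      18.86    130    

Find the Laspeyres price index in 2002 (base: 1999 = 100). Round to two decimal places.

121.71

Laspeyres price index uses base-period quantities as weights.
ΣP(2002)·Q(1999) = 899.96×3 + 3.51×328 + 1.55×151 + 2.58×75 + 23.88×14 + 18.86×103 = 2699.88 + 1151.28 + 234.05 + 193.5 + 334.32 + 1942.58 = 6555.61
ΣP(1999)·Q(1999) = 684.27×3 + 2.87×328 + 1.49×151 + 3.10×75 + 33.72×14 + 14.20×103 = 2052.81 + 941.36 + 224.99 + 232.5 + 472.08 + 1462.6 = 5386.34
Index = 6555.61 / 5386.34 × 100 = 121.7081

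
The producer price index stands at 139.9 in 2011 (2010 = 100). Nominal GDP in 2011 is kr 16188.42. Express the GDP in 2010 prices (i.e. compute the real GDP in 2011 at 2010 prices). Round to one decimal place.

11571.4

Real = Nominal ÷ (Index/100) = 16188.42 ÷ (139.9/100)
     = 16188.42 ÷ 1.399 = 11571.4224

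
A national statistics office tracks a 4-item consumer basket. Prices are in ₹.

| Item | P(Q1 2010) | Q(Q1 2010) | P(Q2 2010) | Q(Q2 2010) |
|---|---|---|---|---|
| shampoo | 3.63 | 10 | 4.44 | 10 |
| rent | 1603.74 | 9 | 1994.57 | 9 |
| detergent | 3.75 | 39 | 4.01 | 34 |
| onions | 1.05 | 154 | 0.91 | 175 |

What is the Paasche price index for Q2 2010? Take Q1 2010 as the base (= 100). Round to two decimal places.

Paasche price index uses current-period quantities as weights.
ΣP(Q2 2010)·Q(Q2 2010) = 4.44×10 + 1994.57×9 + 4.01×34 + 0.91×175 = 44.4 + 17951.13 + 136.34 + 159.25 = 18291.12
ΣP(Q1 2010)·Q(Q2 2010) = 3.63×10 + 1603.74×9 + 3.75×34 + 1.05×175 = 36.3 + 14433.66 + 127.5 + 183.75 = 14781.21
Index = 18291.12 / 14781.21 × 100 = 123.7458

123.75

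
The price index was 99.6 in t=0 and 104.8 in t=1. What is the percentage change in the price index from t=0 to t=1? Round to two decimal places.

Change = (104.8 − 99.6) / 99.6 × 100
       = 5.2 / 99.6 × 100 = 5.2209%

5.22%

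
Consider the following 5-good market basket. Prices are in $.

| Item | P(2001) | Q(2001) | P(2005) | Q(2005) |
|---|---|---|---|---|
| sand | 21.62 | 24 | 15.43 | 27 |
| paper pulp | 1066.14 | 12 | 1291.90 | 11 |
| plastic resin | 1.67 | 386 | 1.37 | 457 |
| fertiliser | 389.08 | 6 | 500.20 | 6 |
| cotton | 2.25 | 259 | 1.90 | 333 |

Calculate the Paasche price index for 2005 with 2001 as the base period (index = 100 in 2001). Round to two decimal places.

116.89

Paasche price index uses current-period quantities as weights.
ΣP(2005)·Q(2005) = 15.43×27 + 1291.90×11 + 1.37×457 + 500.20×6 + 1.90×333 = 416.61 + 14210.9 + 626.09 + 3001.2 + 632.7 = 18887.5
ΣP(2001)·Q(2005) = 21.62×27 + 1066.14×11 + 1.67×457 + 389.08×6 + 2.25×333 = 583.74 + 11727.54 + 763.19 + 2334.48 + 749.25 = 16158.2
Index = 18887.5 / 16158.2 × 100 = 116.8911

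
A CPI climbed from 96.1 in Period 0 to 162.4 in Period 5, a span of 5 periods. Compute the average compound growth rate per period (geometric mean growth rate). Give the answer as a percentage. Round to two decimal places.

Growth factor = (162.4/96.1)^(1/5) = (1.689906)^(1/5) = 1.110638
Growth rate = 1.110638 − 1 = 0.110638 = 11.0638%

11.06%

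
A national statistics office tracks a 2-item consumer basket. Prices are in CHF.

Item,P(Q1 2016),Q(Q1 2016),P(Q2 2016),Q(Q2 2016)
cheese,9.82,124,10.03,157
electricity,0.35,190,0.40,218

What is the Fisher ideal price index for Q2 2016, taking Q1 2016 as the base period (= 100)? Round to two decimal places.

Laspeyres component (base-period weights):
ΣP(Q2 2016)Q(Q1 2016) = 10.03×124 + 0.40×190 = 1243.72 + 76 = 1319.72
ΣP(Q1 2016)Q(Q1 2016) = 9.82×124 + 0.35×190 = 1217.68 + 66.5 = 1284.18
L = 1319.72 / 1284.18 × 100 = 102.7675
Paasche component (current-period weights):
ΣP(Q2 2016)Q(Q2 2016) = 10.03×157 + 0.40×218 = 1574.71 + 87.2 = 1661.91
ΣP(Q1 2016)Q(Q2 2016) = 9.82×157 + 0.35×218 = 1541.74 + 76.3 = 1618.04
P = 1661.91 / 1618.04 × 100 = 102.7113
Fisher = √(L × P) = √(102.7675 × 102.7113) = 102.7394

102.74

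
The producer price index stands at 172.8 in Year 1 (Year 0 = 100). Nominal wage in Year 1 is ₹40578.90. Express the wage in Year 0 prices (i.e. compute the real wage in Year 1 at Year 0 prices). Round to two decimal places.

23483.16

Real = Nominal ÷ (Index/100) = 40578.90 ÷ (172.8/100)
     = 40578.90 ÷ 1.728 = 23483.1597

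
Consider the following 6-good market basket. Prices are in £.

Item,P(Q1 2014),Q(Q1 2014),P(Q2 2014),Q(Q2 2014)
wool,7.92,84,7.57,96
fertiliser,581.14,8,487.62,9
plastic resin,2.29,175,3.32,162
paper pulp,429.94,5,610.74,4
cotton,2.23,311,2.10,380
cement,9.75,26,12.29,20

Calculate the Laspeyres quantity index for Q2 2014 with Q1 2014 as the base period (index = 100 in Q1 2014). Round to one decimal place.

Laspeyres quantity index uses base-period prices as weights.
ΣP(Q1 2014)·Q(Q2 2014) = 7.92×96 + 581.14×9 + 2.29×162 + 429.94×4 + 2.23×380 + 9.75×20 = 760.32 + 5230.26 + 370.98 + 1719.76 + 847.4 + 195 = 9123.72
ΣP(Q1 2014)·Q(Q1 2014) = 7.92×84 + 581.14×8 + 2.29×175 + 429.94×5 + 2.23×311 + 9.75×26 = 665.28 + 4649.12 + 400.75 + 2149.7 + 693.53 + 253.5 = 8811.88
Index = 9123.72 / 8811.88 × 100 = 103.5389

103.5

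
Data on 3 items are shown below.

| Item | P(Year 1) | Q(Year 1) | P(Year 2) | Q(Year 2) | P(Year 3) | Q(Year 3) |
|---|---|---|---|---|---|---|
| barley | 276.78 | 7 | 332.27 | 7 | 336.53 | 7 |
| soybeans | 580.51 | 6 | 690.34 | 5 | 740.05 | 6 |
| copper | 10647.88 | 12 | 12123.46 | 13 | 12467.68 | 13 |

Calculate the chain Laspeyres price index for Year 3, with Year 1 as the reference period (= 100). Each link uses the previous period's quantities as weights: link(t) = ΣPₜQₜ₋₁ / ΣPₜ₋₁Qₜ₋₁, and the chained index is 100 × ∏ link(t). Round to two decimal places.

Link Year 1→Year 2:
ΣP(Year 2)Q(Year 1) = 332.27×7 + 690.34×6 + 12123.46×12 = 2325.89 + 4142.04 + 145481.52 = 151949.45
ΣP(Year 1)Q(Year 1) = 276.78×7 + 580.51×6 + 10647.88×12 = 1937.46 + 3483.06 + 127774.56 = 133195.08
link = 151949.45/133195.08 = 1.140804
Link Year 2→Year 3:
ΣP(Year 3)Q(Year 2) = 336.53×7 + 740.05×5 + 12467.68×13 = 2355.71 + 3700.25 + 162079.84 = 168135.8
ΣP(Year 2)Q(Year 2) = 332.27×7 + 690.34×5 + 12123.46×13 = 2325.89 + 3451.7 + 157604.98 = 163382.57
link = 168135.8/163382.57 = 1.029093
Chained index = 100 × 1.140804 × 1.029093 = 117.3993

117.40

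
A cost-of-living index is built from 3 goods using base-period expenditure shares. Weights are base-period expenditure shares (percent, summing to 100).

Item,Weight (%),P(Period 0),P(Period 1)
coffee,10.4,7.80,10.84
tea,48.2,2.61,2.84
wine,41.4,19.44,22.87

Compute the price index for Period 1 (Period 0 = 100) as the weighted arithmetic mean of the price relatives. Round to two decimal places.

115.61

coffee: 10.4 × (10.84/7.80) = 10.4 × 1.389744 = 14.4533
tea: 48.2 × (2.84/2.61) = 48.2 × 1.088123 = 52.4475
wine: 41.4 × (22.87/19.44) = 41.4 × 1.176440 = 48.7046
Index = Σ wᵢ·(p₁ᵢ/p₀ᵢ) = 14.4533 + 52.4475 + 48.7046 = 115.6055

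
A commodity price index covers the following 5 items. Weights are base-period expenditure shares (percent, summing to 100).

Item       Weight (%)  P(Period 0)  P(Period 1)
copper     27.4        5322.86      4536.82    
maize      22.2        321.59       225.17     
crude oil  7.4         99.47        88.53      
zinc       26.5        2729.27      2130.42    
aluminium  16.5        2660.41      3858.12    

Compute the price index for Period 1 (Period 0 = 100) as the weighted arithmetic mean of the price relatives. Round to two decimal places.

90.10

copper: 27.4 × (4536.82/5322.86) = 27.4 × 0.852328 = 23.3538
maize: 22.2 × (225.17/321.59) = 22.2 × 0.700177 = 15.5439
crude oil: 7.4 × (88.53/99.47) = 7.4 × 0.890017 = 6.5861
zinc: 26.5 × (2130.42/2729.27) = 26.5 × 0.780582 = 20.6854
aluminium: 16.5 × (3858.12/2660.41) = 16.5 × 1.450198 = 23.9283
Index = Σ wᵢ·(p₁ᵢ/p₀ᵢ) = 23.3538 + 15.5439 + 6.5861 + 20.6854 + 23.9283 = 90.0975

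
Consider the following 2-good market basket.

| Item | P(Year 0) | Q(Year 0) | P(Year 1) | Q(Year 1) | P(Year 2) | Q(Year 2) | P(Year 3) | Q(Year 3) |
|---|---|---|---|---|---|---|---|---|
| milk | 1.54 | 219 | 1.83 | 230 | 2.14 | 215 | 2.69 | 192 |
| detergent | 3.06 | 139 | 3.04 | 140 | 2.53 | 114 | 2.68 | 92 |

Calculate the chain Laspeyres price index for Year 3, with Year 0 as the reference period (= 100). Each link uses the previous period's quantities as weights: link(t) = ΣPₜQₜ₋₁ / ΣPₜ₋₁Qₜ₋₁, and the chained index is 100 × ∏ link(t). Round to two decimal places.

127.47

Link Year 0→Year 1:
ΣP(Year 1)Q(Year 0) = 1.83×219 + 3.04×139 = 400.77 + 422.56 = 823.33
ΣP(Year 0)Q(Year 0) = 1.54×219 + 3.06×139 = 337.26 + 425.34 = 762.6
link = 823.33/762.6 = 1.079635
Link Year 1→Year 2:
ΣP(Year 2)Q(Year 1) = 2.14×230 + 2.53×140 = 492.2 + 354.2 = 846.4
ΣP(Year 1)Q(Year 1) = 1.83×230 + 3.04×140 = 420.9 + 425.6 = 846.5
link = 846.4/846.5 = 0.999882
Link Year 2→Year 3:
ΣP(Year 3)Q(Year 2) = 2.69×215 + 2.68×114 = 578.35 + 305.52 = 883.87
ΣP(Year 2)Q(Year 2) = 2.14×215 + 2.53×114 = 460.1 + 288.42 = 748.52
link = 883.87/748.52 = 1.180823
Chained index = 100 × 1.079635 × 0.999882 × 1.180823 = 127.4708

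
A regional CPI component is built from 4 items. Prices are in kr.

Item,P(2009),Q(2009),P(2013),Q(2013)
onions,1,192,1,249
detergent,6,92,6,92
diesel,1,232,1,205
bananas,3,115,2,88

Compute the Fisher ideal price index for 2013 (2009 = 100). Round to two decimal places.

Laspeyres component (base-period weights):
ΣP(2013)Q(2009) = 1×192 + 6×92 + 1×232 + 2×115 = 192 + 552 + 232 + 230 = 1206
ΣP(2009)Q(2009) = 1×192 + 6×92 + 1×232 + 3×115 = 192 + 552 + 232 + 345 = 1321
L = 1206 / 1321 × 100 = 91.2945
Paasche component (current-period weights):
ΣP(2013)Q(2013) = 1×249 + 6×92 + 1×205 + 2×88 = 249 + 552 + 205 + 176 = 1182
ΣP(2009)Q(2013) = 1×249 + 6×92 + 1×205 + 3×88 = 249 + 552 + 205 + 264 = 1270
P = 1182 / 1270 × 100 = 93.0709
Fisher = √(L × P) = √(91.2945 × 93.0709) = 92.1784

92.18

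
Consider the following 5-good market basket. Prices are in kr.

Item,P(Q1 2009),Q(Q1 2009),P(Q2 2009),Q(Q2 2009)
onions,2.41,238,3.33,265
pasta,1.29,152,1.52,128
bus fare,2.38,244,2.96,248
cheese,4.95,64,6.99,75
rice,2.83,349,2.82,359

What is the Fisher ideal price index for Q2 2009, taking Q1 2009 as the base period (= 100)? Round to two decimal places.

Laspeyres component (base-period weights):
ΣP(Q2 2009)Q(Q1 2009) = 3.33×238 + 1.52×152 + 2.96×244 + 6.99×64 + 2.82×349 = 792.54 + 231.04 + 722.24 + 447.36 + 984.18 = 3177.36
ΣP(Q1 2009)Q(Q1 2009) = 2.41×238 + 1.29×152 + 2.38×244 + 4.95×64 + 2.83×349 = 573.58 + 196.08 + 580.72 + 316.8 + 987.67 = 2654.85
L = 3177.36 / 2654.85 × 100 = 119.6813
Paasche component (current-period weights):
ΣP(Q2 2009)Q(Q2 2009) = 3.33×265 + 1.52×128 + 2.96×248 + 6.99×75 + 2.82×359 = 882.45 + 194.56 + 734.08 + 524.25 + 1012.38 = 3347.72
ΣP(Q1 2009)Q(Q2 2009) = 2.41×265 + 1.29×128 + 2.38×248 + 4.95×75 + 2.83×359 = 638.65 + 165.12 + 590.24 + 371.25 + 1015.97 = 2781.23
P = 3347.72 / 2781.23 × 100 = 120.3683
Fisher = √(L × P) = √(119.6813 × 120.3683) = 120.0243

120.02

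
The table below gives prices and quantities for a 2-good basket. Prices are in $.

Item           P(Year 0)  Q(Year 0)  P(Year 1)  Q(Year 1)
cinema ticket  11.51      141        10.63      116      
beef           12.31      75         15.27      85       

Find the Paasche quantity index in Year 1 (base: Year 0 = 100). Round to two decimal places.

95.72

Paasche quantity index uses current-period prices as weights.
ΣP(Year 1)·Q(Year 1) = 10.63×116 + 15.27×85 = 1233.08 + 1297.95 = 2531.03
ΣP(Year 1)·Q(Year 0) = 10.63×141 + 15.27×75 = 1498.83 + 1145.25 = 2644.08
Index = 2531.03 / 2644.08 × 100 = 95.7244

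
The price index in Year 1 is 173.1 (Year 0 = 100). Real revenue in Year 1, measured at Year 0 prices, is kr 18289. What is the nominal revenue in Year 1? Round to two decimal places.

31658.26

Nominal = Real × (Index/100) = 18289 × (173.1/100)
        = 18289 × 1.731 = 31658.2590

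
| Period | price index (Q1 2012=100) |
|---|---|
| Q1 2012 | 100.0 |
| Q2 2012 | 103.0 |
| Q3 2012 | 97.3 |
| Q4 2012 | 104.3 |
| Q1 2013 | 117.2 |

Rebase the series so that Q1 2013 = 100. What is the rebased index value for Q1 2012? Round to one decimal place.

Rebased(Q1 2012) = 100.0 / 117.2 × 100 = 85.3242

85.3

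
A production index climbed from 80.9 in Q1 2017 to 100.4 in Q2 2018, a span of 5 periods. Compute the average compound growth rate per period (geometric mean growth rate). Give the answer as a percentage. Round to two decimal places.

4.41%

Growth factor = (100.4/80.9)^(1/5) = (1.241038)^(1/5) = 1.044136
Growth rate = 1.044136 − 1 = 0.044136 = 4.4136%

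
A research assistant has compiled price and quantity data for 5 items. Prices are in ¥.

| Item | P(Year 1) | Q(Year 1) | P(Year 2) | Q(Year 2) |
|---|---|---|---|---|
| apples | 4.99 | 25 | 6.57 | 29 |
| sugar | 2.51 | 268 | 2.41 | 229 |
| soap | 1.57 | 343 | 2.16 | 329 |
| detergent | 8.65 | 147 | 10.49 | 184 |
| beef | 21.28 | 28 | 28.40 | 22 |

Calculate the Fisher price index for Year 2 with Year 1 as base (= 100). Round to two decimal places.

121.50

Laspeyres component (base-period weights):
ΣP(Year 2)Q(Year 1) = 6.57×25 + 2.41×268 + 2.16×343 + 10.49×147 + 28.40×28 = 164.25 + 645.88 + 740.88 + 1542.03 + 795.2 = 3888.24
ΣP(Year 1)Q(Year 1) = 4.99×25 + 2.51×268 + 1.57×343 + 8.65×147 + 21.28×28 = 124.75 + 672.68 + 538.51 + 1271.55 + 595.84 = 3203.33
L = 3888.24 / 3203.33 × 100 = 121.3812
Paasche component (current-period weights):
ΣP(Year 2)Q(Year 2) = 6.57×29 + 2.41×229 + 2.16×329 + 10.49×184 + 28.40×22 = 190.53 + 551.89 + 710.64 + 1930.16 + 624.8 = 4008.02
ΣP(Year 1)Q(Year 2) = 4.99×29 + 2.51×229 + 1.57×329 + 8.65×184 + 21.28×22 = 144.71 + 574.79 + 516.53 + 1591.6 + 468.16 = 3295.79
P = 4008.02 / 3295.79 × 100 = 121.6103
Fisher = √(L × P) = √(121.3812 × 121.6103) = 121.4957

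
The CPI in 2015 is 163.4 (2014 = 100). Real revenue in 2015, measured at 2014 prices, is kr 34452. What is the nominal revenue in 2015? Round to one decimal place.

56294.6

Nominal = Real × (Index/100) = 34452 × (163.4/100)
        = 34452 × 1.634 = 56294.5680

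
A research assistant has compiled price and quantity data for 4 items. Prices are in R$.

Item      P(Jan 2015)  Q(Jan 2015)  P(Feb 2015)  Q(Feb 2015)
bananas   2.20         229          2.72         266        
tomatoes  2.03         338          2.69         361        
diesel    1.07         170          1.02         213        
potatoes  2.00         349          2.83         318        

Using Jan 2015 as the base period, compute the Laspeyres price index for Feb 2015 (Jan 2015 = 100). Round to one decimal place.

Laspeyres price index uses base-period quantities as weights.
ΣP(Feb 2015)·Q(Jan 2015) = 2.72×229 + 2.69×338 + 1.02×170 + 2.83×349 = 622.88 + 909.22 + 173.4 + 987.67 = 2693.17
ΣP(Jan 2015)·Q(Jan 2015) = 2.20×229 + 2.03×338 + 1.07×170 + 2.00×349 = 503.8 + 686.14 + 181.9 + 698 = 2069.84
Index = 2693.17 / 2069.84 × 100 = 130.1149

130.1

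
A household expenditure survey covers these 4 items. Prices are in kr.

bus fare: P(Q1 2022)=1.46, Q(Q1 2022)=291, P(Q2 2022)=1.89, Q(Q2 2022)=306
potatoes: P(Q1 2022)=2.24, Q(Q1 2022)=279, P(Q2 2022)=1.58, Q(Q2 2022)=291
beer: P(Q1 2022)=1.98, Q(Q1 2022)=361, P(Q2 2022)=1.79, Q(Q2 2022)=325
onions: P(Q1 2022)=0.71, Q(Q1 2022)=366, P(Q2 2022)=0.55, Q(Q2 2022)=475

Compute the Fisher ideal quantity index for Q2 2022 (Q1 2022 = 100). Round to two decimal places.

Laspeyres component (base-period weights):
ΣP(Q1 2022)Q(Q2 2022) = 1.46×306 + 2.24×291 + 1.98×325 + 0.71×475 = 446.76 + 651.84 + 643.5 + 337.25 = 2079.35
ΣP(Q1 2022)Q(Q1 2022) = 1.46×291 + 2.24×279 + 1.98×361 + 0.71×366 = 424.86 + 624.96 + 714.78 + 259.86 = 2024.46
L = 2079.35 / 2024.46 × 100 = 102.7113
Paasche component (current-period weights):
ΣP(Q2 2022)Q(Q2 2022) = 1.89×306 + 1.58×291 + 1.79×325 + 0.55×475 = 578.34 + 459.78 + 581.75 + 261.25 = 1881.12
ΣP(Q2 2022)Q(Q1 2022) = 1.89×291 + 1.58×279 + 1.79×361 + 0.55×366 = 549.99 + 440.82 + 646.19 + 201.3 = 1838.3
P = 1881.12 / 1838.3 × 100 = 102.3293
Fisher = √(L × P) = √(102.7113 × 102.3293) = 102.5202

102.52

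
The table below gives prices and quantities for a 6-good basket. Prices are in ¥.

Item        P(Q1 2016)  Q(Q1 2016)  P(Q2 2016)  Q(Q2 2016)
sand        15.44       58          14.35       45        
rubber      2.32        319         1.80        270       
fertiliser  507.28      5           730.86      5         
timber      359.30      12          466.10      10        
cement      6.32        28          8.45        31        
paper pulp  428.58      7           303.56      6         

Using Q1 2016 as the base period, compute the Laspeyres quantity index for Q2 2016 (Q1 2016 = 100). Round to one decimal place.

87.6

Laspeyres quantity index uses base-period prices as weights.
ΣP(Q1 2016)·Q(Q2 2016) = 15.44×45 + 2.32×270 + 507.28×5 + 359.30×10 + 6.32×31 + 428.58×6 = 694.8 + 626.4 + 2536.4 + 3593 + 195.92 + 2571.48 = 10218
ΣP(Q1 2016)·Q(Q1 2016) = 15.44×58 + 2.32×319 + 507.28×5 + 359.30×12 + 6.32×28 + 428.58×7 = 895.52 + 740.08 + 2536.4 + 4311.6 + 176.96 + 3000.06 = 11660.62
Index = 10218 / 11660.62 × 100 = 87.6283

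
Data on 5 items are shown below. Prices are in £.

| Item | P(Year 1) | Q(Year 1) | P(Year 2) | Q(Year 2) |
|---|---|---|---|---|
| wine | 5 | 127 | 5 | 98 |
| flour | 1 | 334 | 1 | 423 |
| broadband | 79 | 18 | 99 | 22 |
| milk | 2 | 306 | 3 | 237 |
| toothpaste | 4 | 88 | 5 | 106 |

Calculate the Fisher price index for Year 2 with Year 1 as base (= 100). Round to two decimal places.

Laspeyres component (base-period weights):
ΣP(Year 2)Q(Year 1) = 5×127 + 1×334 + 99×18 + 3×306 + 5×88 = 635 + 334 + 1782 + 918 + 440 = 4109
ΣP(Year 1)Q(Year 1) = 5×127 + 1×334 + 79×18 + 2×306 + 4×88 = 635 + 334 + 1422 + 612 + 352 = 3355
L = 4109 / 3355 × 100 = 122.4739
Paasche component (current-period weights):
ΣP(Year 2)Q(Year 2) = 5×98 + 1×423 + 99×22 + 3×237 + 5×106 = 490 + 423 + 2178 + 711 + 530 = 4332
ΣP(Year 1)Q(Year 2) = 5×98 + 1×423 + 79×22 + 2×237 + 4×106 = 490 + 423 + 1738 + 474 + 424 = 3549
P = 4332 / 3549 × 100 = 122.0626
Fisher = √(L × P) = √(122.4739 × 122.0626) = 122.2681

122.27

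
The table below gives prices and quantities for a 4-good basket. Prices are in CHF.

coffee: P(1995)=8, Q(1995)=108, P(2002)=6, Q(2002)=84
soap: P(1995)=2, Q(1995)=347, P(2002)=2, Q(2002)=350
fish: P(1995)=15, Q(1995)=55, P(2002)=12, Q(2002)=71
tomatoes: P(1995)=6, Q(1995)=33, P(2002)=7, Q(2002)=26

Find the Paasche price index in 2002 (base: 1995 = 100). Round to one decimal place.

Paasche price index uses current-period quantities as weights.
ΣP(2002)·Q(2002) = 6×84 + 2×350 + 12×71 + 7×26 = 504 + 700 + 852 + 182 = 2238
ΣP(1995)·Q(2002) = 8×84 + 2×350 + 15×71 + 6×26 = 672 + 700 + 1065 + 156 = 2593
Index = 2238 / 2593 × 100 = 86.3093

86.3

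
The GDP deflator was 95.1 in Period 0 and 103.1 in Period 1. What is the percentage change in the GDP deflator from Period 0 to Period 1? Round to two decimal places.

Change = (103.1 − 95.1) / 95.1 × 100
       = 8.0 / 95.1 × 100 = 8.4122%

8.41%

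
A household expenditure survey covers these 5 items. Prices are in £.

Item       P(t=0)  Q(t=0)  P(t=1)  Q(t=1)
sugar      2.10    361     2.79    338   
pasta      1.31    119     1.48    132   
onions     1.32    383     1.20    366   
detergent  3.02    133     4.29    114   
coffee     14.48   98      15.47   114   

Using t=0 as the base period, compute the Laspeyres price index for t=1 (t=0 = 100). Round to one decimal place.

115.1

Laspeyres price index uses base-period quantities as weights.
ΣP(t=1)·Q(t=0) = 2.79×361 + 1.48×119 + 1.20×383 + 4.29×133 + 15.47×98 = 1007.19 + 176.12 + 459.6 + 570.57 + 1516.06 = 3729.54
ΣP(t=0)·Q(t=0) = 2.10×361 + 1.31×119 + 1.32×383 + 3.02×133 + 14.48×98 = 758.1 + 155.89 + 505.56 + 401.66 + 1419.04 = 3240.25
Index = 3729.54 / 3240.25 × 100 = 115.1004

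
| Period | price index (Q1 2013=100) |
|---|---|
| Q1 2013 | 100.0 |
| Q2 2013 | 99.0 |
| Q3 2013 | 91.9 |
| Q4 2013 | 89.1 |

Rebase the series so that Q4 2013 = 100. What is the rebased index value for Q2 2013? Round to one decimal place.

Rebased(Q2 2013) = 99.0 / 89.1 × 100 = 111.1111

111.1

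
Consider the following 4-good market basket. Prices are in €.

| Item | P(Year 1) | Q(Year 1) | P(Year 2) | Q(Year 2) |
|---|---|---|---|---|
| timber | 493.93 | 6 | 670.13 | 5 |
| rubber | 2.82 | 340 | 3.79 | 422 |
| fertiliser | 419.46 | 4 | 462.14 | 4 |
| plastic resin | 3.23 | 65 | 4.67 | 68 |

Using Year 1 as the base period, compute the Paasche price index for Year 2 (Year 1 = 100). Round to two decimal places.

Paasche price index uses current-period quantities as weights.
ΣP(Year 2)·Q(Year 2) = 670.13×5 + 3.79×422 + 462.14×4 + 4.67×68 = 3350.65 + 1599.38 + 1848.56 + 317.56 = 7116.15
ΣP(Year 1)·Q(Year 2) = 493.93×5 + 2.82×422 + 419.46×4 + 3.23×68 = 2469.65 + 1190.04 + 1677.84 + 219.64 = 5557.17
Index = 7116.15 / 5557.17 × 100 = 128.0535

128.05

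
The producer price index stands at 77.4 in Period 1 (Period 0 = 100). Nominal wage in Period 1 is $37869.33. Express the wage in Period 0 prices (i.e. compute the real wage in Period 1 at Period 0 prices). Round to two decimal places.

48926.78

Real = Nominal ÷ (Index/100) = 37869.33 ÷ (77.4/100)
     = 37869.33 ÷ 0.774 = 48926.7829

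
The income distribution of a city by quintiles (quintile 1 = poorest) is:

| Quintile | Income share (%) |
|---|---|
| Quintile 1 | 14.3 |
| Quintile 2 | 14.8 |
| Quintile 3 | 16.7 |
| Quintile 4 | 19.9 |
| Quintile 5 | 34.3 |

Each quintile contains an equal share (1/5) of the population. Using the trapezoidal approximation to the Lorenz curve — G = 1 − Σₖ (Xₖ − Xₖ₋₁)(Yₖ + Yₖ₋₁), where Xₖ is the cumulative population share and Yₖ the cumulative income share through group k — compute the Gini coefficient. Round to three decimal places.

Cumulative income shares Yₖ: 0.1430, 0.2910, 0.4580, 0.6570, 1.0000
Σ (Xₖ−Xₖ₋₁)(Yₖ+Yₖ₋₁) = (1/5)(0.1430+0.0000) + (1/5)(0.2910+0.1430) + (1/5)(0.4580+0.2910) + (1/5)(0.6570+0.4580) + (1/5)(1.0000+0.6570)
  = 0.0286 + 0.0868 + 0.1498 + 0.2230 + 0.3314 = 0.8196
G = 1 − 0.8196 = 0.1804

0.180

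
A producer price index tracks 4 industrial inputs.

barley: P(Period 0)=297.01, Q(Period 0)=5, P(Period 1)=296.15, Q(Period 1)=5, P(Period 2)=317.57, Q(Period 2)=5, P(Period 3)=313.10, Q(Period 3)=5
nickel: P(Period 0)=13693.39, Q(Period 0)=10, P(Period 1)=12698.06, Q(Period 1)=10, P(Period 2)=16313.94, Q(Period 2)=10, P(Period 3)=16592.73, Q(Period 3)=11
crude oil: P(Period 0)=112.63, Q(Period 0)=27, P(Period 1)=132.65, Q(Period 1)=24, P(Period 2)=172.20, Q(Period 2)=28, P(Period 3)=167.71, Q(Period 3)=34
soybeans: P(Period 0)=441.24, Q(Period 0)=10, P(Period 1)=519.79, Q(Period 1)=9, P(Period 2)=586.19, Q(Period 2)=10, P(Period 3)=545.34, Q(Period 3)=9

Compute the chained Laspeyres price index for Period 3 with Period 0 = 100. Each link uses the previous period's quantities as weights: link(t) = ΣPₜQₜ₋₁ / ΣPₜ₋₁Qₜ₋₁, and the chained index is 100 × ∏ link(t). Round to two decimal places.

Link Period 0→Period 1:
ΣP(Period 1)Q(Period 0) = 296.15×5 + 12698.06×10 + 132.65×27 + 519.79×10 = 1480.75 + 126980.6 + 3581.55 + 5197.9 = 137240.8
ΣP(Period 0)Q(Period 0) = 297.01×5 + 13693.39×10 + 112.63×27 + 441.24×10 = 1485.05 + 136933.9 + 3041.01 + 4412.4 = 145872.36
link = 137240.8/145872.36 = 0.940828
Link Period 1→Period 2:
ΣP(Period 2)Q(Period 1) = 317.57×5 + 16313.94×10 + 172.20×24 + 586.19×9 = 1587.85 + 163139.4 + 4132.8 + 5275.71 = 174135.76
ΣP(Period 1)Q(Period 1) = 296.15×5 + 12698.06×10 + 132.65×24 + 519.79×9 = 1480.75 + 126980.6 + 3183.6 + 4678.11 = 136323.06
link = 174135.76/136323.06 = 1.277376
Link Period 2→Period 3:
ΣP(Period 3)Q(Period 2) = 313.10×5 + 16592.73×10 + 167.71×28 + 545.34×10 = 1565.5 + 165927.3 + 4695.88 + 5453.4 = 177642.08
ΣP(Period 2)Q(Period 2) = 317.57×5 + 16313.94×10 + 172.20×28 + 586.19×10 = 1587.85 + 163139.4 + 4821.6 + 5861.9 = 175410.75
link = 177642.08/175410.75 = 1.012721
Chained index = 100 × 0.940828 × 1.277376 × 1.012721 = 121.7078

121.71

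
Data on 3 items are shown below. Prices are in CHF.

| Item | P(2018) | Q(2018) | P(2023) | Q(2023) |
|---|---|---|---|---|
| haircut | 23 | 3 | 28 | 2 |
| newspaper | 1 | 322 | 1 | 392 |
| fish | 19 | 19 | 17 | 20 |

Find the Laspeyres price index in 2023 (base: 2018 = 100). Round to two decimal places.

96.94

Laspeyres price index uses base-period quantities as weights.
ΣP(2023)·Q(2018) = 28×3 + 1×322 + 17×19 = 84 + 322 + 323 = 729
ΣP(2018)·Q(2018) = 23×3 + 1×322 + 19×19 = 69 + 322 + 361 = 752
Index = 729 / 752 × 100 = 96.9415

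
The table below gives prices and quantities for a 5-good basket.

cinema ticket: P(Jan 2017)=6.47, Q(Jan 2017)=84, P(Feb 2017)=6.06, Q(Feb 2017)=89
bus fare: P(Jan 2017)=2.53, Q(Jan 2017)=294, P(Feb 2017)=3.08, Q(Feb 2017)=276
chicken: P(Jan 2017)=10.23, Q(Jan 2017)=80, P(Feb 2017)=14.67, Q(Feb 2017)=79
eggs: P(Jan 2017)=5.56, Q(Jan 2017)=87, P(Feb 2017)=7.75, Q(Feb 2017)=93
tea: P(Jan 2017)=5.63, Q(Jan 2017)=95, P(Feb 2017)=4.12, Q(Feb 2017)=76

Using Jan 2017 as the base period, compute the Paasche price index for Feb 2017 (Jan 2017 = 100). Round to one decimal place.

118.3

Paasche price index uses current-period quantities as weights.
ΣP(Feb 2017)·Q(Feb 2017) = 6.06×89 + 3.08×276 + 14.67×79 + 7.75×93 + 4.12×76 = 539.34 + 850.08 + 1158.93 + 720.75 + 313.12 = 3582.22
ΣP(Jan 2017)·Q(Feb 2017) = 6.47×89 + 2.53×276 + 10.23×79 + 5.56×93 + 5.63×76 = 575.83 + 698.28 + 808.17 + 517.08 + 427.88 = 3027.24
Index = 3582.22 / 3027.24 × 100 = 118.3329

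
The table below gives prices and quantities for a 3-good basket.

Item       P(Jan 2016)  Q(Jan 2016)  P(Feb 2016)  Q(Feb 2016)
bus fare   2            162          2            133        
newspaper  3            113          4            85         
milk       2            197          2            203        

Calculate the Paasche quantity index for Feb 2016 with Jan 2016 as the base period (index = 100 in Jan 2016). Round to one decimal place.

86.5

Paasche quantity index uses current-period prices as weights.
ΣP(Feb 2016)·Q(Feb 2016) = 2×133 + 4×85 + 2×203 = 266 + 340 + 406 = 1012
ΣP(Feb 2016)·Q(Jan 2016) = 2×162 + 4×113 + 2×197 = 324 + 452 + 394 = 1170
Index = 1012 / 1170 × 100 = 86.4957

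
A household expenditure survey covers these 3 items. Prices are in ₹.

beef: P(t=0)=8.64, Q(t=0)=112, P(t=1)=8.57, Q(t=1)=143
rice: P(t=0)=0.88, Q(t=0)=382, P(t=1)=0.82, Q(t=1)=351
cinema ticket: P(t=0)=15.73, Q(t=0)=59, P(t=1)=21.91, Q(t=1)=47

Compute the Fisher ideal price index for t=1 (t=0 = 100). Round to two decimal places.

113.14

Laspeyres component (base-period weights):
ΣP(t=1)Q(t=0) = 8.57×112 + 0.82×382 + 21.91×59 = 959.84 + 313.24 + 1292.69 = 2565.77
ΣP(t=0)Q(t=0) = 8.64×112 + 0.88×382 + 15.73×59 = 967.68 + 336.16 + 928.07 = 2231.91
L = 2565.77 / 2231.91 × 100 = 114.9585
Paasche component (current-period weights):
ΣP(t=1)Q(t=1) = 8.57×143 + 0.82×351 + 21.91×47 = 1225.51 + 287.82 + 1029.77 = 2543.1
ΣP(t=0)Q(t=1) = 8.64×143 + 0.88×351 + 15.73×47 = 1235.52 + 308.88 + 739.31 = 2283.71
P = 2543.1 / 2283.71 × 100 = 111.3583
Fisher = √(L × P) = √(114.9585 × 111.3583) = 113.1441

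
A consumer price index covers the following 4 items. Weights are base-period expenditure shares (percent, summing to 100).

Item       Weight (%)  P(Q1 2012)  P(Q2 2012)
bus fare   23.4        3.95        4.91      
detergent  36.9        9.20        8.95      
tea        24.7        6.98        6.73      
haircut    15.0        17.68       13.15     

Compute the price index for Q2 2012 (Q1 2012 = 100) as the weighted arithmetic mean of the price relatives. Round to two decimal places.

99.96

bus fare: 23.4 × (4.91/3.95) = 23.4 × 1.243038 = 29.0871
detergent: 36.9 × (8.95/9.20) = 36.9 × 0.972826 = 35.8973
tea: 24.7 × (6.73/6.98) = 24.7 × 0.964183 = 23.8153
haircut: 15.0 × (13.15/17.68) = 15.0 × 0.743778 = 11.1567
Index = Σ wᵢ·(p₁ᵢ/p₀ᵢ) = 29.0871 + 35.8973 + 23.8153 + 11.1567 = 99.9564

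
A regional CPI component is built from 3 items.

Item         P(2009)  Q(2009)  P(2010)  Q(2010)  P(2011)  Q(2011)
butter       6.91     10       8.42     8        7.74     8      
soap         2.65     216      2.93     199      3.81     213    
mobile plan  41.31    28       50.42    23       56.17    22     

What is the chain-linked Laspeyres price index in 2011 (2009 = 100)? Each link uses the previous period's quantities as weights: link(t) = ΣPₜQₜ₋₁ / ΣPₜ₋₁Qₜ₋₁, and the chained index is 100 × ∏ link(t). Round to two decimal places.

Link 2009→2010:
ΣP(2010)Q(2009) = 8.42×10 + 2.93×216 + 50.42×28 = 84.2 + 632.88 + 1411.76 = 2128.84
ΣP(2009)Q(2009) = 6.91×10 + 2.65×216 + 41.31×28 = 69.1 + 572.4 + 1156.68 = 1798.18
link = 2128.84/1798.18 = 1.183886
Link 2010→2011:
ΣP(2011)Q(2010) = 7.74×8 + 3.81×199 + 56.17×23 = 61.92 + 758.19 + 1291.91 = 2112.02
ΣP(2010)Q(2010) = 8.42×8 + 2.93×199 + 50.42×23 = 67.36 + 583.07 + 1159.66 = 1810.09
link = 2112.02/1810.09 = 1.166804
Chained index = 100 × 1.183886 × 1.166804 = 138.1363

138.14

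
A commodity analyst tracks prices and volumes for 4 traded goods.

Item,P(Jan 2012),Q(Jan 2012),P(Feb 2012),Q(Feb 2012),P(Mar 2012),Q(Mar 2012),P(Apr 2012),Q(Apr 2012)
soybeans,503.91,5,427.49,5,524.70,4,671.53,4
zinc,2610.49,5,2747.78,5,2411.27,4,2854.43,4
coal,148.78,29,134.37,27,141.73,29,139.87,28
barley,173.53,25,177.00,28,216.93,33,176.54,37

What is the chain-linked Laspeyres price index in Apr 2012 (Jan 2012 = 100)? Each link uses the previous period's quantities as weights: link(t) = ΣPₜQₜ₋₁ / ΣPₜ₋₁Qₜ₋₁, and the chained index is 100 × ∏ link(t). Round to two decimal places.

Link Jan 2012→Feb 2012:
ΣP(Feb 2012)Q(Jan 2012) = 427.49×5 + 2747.78×5 + 134.37×29 + 177.00×25 = 2137.45 + 13738.9 + 3896.73 + 4425 = 24198.08
ΣP(Jan 2012)Q(Jan 2012) = 503.91×5 + 2610.49×5 + 148.78×29 + 173.53×25 = 2519.55 + 13052.45 + 4314.62 + 4338.25 = 24224.87
link = 24198.08/24224.87 = 0.998894
Link Feb 2012→Mar 2012:
ΣP(Mar 2012)Q(Feb 2012) = 524.70×5 + 2411.27×5 + 141.73×27 + 216.93×28 = 2623.5 + 12056.35 + 3826.71 + 6074.04 = 24580.6
ΣP(Feb 2012)Q(Feb 2012) = 427.49×5 + 2747.78×5 + 134.37×27 + 177.00×28 = 2137.45 + 13738.9 + 3627.99 + 4956 = 24460.34
link = 24580.6/24460.34 = 1.004917
Link Mar 2012→Apr 2012:
ΣP(Apr 2012)Q(Mar 2012) = 671.53×4 + 2854.43×4 + 139.87×29 + 176.54×33 = 2686.12 + 11417.72 + 4056.23 + 5825.82 = 23985.89
ΣP(Mar 2012)Q(Mar 2012) = 524.70×4 + 2411.27×4 + 141.73×29 + 216.93×33 = 2098.8 + 9645.08 + 4110.17 + 7158.69 = 23012.74
link = 23985.89/23012.74 = 1.042287
Chained index = 100 × 0.998894 × 1.004917 × 1.042287 = 104.6254

104.63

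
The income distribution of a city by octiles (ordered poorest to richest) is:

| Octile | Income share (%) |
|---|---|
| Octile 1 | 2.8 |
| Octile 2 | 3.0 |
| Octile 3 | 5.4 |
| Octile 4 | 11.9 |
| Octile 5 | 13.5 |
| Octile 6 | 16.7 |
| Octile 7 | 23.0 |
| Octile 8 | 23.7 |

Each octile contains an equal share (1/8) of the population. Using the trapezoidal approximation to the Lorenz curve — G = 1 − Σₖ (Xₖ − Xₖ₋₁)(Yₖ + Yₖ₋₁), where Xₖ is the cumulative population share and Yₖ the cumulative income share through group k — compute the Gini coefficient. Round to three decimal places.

Cumulative income shares Yₖ: 0.0280, 0.0580, 0.1120, 0.2310, 0.3660, 0.5330, 0.7630, 1.0000
Σ (Xₖ−Xₖ₋₁)(Yₖ+Yₖ₋₁) = (1/8)(0.0280+0.0000) + (1/8)(0.0580+0.0280) + (1/8)(0.1120+0.0580) + (1/8)(0.2310+0.1120) + (1/8)(0.3660+0.2310) + (1/8)(0.5330+0.3660) + (1/8)(0.7630+0.5330) + (1/8)(1.0000+0.7630)
  = 0.0035 + 0.0107 + 0.0212 + 0.0429 + 0.0746 + 0.1124 + 0.1620 + 0.2204 = 0.6477
G = 1 − 0.6477 = 0.3523

0.352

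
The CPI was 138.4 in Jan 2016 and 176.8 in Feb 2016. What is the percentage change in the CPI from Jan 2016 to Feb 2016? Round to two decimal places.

Change = (176.8 − 138.4) / 138.4 × 100
       = 38.4 / 138.4 × 100 = 27.7457%

27.75%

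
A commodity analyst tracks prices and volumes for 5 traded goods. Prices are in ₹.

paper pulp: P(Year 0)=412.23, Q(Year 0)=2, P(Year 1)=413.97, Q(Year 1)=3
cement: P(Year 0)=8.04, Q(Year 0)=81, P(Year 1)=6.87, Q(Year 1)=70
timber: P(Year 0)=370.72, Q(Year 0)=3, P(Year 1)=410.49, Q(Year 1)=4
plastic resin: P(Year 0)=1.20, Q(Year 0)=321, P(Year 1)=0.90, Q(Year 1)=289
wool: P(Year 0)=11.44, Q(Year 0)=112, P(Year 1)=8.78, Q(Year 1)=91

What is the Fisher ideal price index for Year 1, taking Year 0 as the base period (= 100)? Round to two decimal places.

93.04

Laspeyres component (base-period weights):
ΣP(Year 1)Q(Year 0) = 413.97×2 + 6.87×81 + 410.49×3 + 0.90×321 + 8.78×112 = 827.94 + 556.47 + 1231.47 + 288.9 + 983.36 = 3888.14
ΣP(Year 0)Q(Year 0) = 412.23×2 + 8.04×81 + 370.72×3 + 1.20×321 + 11.44×112 = 824.46 + 651.24 + 1112.16 + 385.2 + 1281.28 = 4254.34
L = 3888.14 / 4254.34 × 100 = 91.3923
Paasche component (current-period weights):
ΣP(Year 1)Q(Year 1) = 413.97×3 + 6.87×70 + 410.49×4 + 0.90×289 + 8.78×91 = 1241.91 + 480.9 + 1641.96 + 260.1 + 798.98 = 4423.85
ΣP(Year 0)Q(Year 1) = 412.23×3 + 8.04×70 + 370.72×4 + 1.20×289 + 11.44×91 = 1236.69 + 562.8 + 1482.88 + 346.8 + 1041.04 = 4670.21
P = 4423.85 / 4670.21 × 100 = 94.7249
Fisher = √(L × P) = √(91.3923 × 94.7249) = 93.0437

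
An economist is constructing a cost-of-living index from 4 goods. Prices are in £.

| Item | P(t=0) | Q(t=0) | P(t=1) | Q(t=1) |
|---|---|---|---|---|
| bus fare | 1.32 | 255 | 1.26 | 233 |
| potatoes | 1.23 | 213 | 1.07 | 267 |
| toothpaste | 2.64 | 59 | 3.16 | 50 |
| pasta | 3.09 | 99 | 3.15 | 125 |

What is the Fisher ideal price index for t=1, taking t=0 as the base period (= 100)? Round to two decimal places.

98.39

Laspeyres component (base-period weights):
ΣP(t=1)Q(t=0) = 1.26×255 + 1.07×213 + 3.16×59 + 3.15×99 = 321.3 + 227.91 + 186.44 + 311.85 = 1047.5
ΣP(t=0)Q(t=0) = 1.32×255 + 1.23×213 + 2.64×59 + 3.09×99 = 336.6 + 261.99 + 155.76 + 305.91 = 1060.26
L = 1047.5 / 1060.26 × 100 = 98.7965
Paasche component (current-period weights):
ΣP(t=1)Q(t=1) = 1.26×233 + 1.07×267 + 3.16×50 + 3.15×125 = 293.58 + 285.69 + 158 + 393.75 = 1131.02
ΣP(t=0)Q(t=1) = 1.32×233 + 1.23×267 + 2.64×50 + 3.09×125 = 307.56 + 328.41 + 132 + 386.25 = 1154.22
P = 1131.02 / 1154.22 × 100 = 97.9900
Fisher = √(L × P) = √(98.7965 × 97.9900) = 98.3924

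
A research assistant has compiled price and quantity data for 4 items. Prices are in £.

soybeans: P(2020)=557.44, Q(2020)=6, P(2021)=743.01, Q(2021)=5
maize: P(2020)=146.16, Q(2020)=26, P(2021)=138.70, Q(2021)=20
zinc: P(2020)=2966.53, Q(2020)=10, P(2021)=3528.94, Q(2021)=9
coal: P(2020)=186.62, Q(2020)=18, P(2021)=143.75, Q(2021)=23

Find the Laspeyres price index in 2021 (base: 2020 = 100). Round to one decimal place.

Laspeyres price index uses base-period quantities as weights.
ΣP(2021)·Q(2020) = 743.01×6 + 138.70×26 + 3528.94×10 + 143.75×18 = 4458.06 + 3606.2 + 35289.4 + 2587.5 = 45941.16
ΣP(2020)·Q(2020) = 557.44×6 + 146.16×26 + 2966.53×10 + 186.62×18 = 3344.64 + 3800.16 + 29665.3 + 3359.16 = 40169.26
Index = 45941.16 / 40169.26 × 100 = 114.3689

114.4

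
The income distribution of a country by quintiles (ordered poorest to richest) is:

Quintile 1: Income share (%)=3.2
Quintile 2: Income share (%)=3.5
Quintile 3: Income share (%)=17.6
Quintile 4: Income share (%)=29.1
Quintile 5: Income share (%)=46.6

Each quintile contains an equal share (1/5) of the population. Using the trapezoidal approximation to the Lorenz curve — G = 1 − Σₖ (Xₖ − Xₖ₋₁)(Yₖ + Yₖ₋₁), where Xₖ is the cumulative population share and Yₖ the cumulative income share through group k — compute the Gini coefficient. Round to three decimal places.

0.450

Cumulative income shares Yₖ: 0.0320, 0.0670, 0.2430, 0.5340, 1.0000
Σ (Xₖ−Xₖ₋₁)(Yₖ+Yₖ₋₁) = (1/5)(0.0320+0.0000) + (1/5)(0.0670+0.0320) + (1/5)(0.2430+0.0670) + (1/5)(0.5340+0.2430) + (1/5)(1.0000+0.5340)
  = 0.0064 + 0.0198 + 0.0620 + 0.1554 + 0.3068 = 0.5504
G = 1 − 0.5504 = 0.4496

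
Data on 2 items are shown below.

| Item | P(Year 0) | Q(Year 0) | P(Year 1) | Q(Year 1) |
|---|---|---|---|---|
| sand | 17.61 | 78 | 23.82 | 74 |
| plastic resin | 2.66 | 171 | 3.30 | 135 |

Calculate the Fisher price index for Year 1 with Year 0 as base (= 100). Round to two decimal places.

Laspeyres component (base-period weights):
ΣP(Year 1)Q(Year 0) = 23.82×78 + 3.30×171 = 1857.96 + 564.3 = 2422.26
ΣP(Year 0)Q(Year 0) = 17.61×78 + 2.66×171 = 1373.58 + 454.86 = 1828.44
L = 2422.26 / 1828.44 × 100 = 132.4769
Paasche component (current-period weights):
ΣP(Year 1)Q(Year 1) = 23.82×74 + 3.30×135 = 1762.68 + 445.5 = 2208.18
ΣP(Year 0)Q(Year 1) = 17.61×74 + 2.66×135 = 1303.14 + 359.1 = 1662.24
P = 2208.18 / 1662.24 × 100 = 132.8436
Fisher = √(L × P) = √(132.4769 × 132.8436) = 132.6601

132.66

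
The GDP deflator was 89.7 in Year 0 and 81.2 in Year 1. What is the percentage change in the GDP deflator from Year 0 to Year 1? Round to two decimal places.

Change = (81.2 − 89.7) / 89.7 × 100
       = -8.5 / 89.7 × 100 = -9.4760%

-9.48%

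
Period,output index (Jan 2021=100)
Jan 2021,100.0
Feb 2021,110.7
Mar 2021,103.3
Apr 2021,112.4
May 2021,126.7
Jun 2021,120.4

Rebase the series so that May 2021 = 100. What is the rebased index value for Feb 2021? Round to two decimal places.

87.37

Rebased(Feb 2021) = 110.7 / 126.7 × 100 = 87.3717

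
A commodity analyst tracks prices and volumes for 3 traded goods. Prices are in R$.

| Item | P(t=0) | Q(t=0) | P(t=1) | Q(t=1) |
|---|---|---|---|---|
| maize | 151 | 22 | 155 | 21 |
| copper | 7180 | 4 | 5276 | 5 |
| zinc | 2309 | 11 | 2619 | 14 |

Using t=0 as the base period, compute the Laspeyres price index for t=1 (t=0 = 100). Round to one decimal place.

92.8

Laspeyres price index uses base-period quantities as weights.
ΣP(t=1)·Q(t=0) = 155×22 + 5276×4 + 2619×11 = 3410 + 21104 + 28809 = 53323
ΣP(t=0)·Q(t=0) = 151×22 + 7180×4 + 2309×11 = 3322 + 28720 + 25399 = 57441
Index = 53323 / 57441 × 100 = 92.8309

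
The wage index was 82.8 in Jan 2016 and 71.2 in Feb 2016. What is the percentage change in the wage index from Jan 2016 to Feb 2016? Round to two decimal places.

-14.01%

Change = (71.2 − 82.8) / 82.8 × 100
       = -11.6 / 82.8 × 100 = -14.0097%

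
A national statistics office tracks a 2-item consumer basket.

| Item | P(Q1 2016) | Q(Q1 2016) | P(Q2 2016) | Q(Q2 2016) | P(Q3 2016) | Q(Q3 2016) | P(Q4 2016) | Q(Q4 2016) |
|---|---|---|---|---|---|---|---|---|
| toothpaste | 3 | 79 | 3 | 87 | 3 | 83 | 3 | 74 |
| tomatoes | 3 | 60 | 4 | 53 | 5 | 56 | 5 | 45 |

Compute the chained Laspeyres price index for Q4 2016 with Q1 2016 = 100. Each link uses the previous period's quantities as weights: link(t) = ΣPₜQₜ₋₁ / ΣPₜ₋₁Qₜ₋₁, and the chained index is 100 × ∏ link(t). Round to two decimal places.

127.21

Link Q1 2016→Q2 2016:
ΣP(Q2 2016)Q(Q1 2016) = 3×79 + 4×60 = 237 + 240 = 477
ΣP(Q1 2016)Q(Q1 2016) = 3×79 + 3×60 = 237 + 180 = 417
link = 477/417 = 1.143885
Link Q2 2016→Q3 2016:
ΣP(Q3 2016)Q(Q2 2016) = 3×87 + 5×53 = 261 + 265 = 526
ΣP(Q2 2016)Q(Q2 2016) = 3×87 + 4×53 = 261 + 212 = 473
link = 526/473 = 1.112051
Link Q3 2016→Q4 2016:
ΣP(Q4 2016)Q(Q3 2016) = 3×83 + 5×56 = 249 + 280 = 529
ΣP(Q3 2016)Q(Q3 2016) = 3×83 + 5×56 = 249 + 280 = 529
link = 529/529 = 1.000000
Chained index = 100 × 1.143885 × 1.112051 × 1.000000 = 127.2058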